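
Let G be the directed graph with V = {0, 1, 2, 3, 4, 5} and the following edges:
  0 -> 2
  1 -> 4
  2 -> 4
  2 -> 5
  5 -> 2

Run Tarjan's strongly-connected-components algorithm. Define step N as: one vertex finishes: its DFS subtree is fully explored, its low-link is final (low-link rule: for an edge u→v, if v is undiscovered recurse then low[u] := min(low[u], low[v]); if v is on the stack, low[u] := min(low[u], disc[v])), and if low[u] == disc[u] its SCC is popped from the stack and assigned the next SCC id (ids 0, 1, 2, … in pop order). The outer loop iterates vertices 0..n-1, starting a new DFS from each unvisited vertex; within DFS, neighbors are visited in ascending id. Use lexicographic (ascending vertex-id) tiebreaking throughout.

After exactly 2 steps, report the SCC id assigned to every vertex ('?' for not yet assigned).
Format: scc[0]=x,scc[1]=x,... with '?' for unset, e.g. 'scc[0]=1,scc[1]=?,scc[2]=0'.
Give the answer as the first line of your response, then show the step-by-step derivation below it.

scc[0]=?,scc[1]=?,scc[2]=?,scc[3]=?,scc[4]=0,scc[5]=?

step 1: low=(low[0]=0,low[1]=?,low[2]=1,low[3]=?,low[4]=2,low[5]=?); scc=(scc[0]=?,scc[1]=?,scc[2]=?,scc[3]=?,scc[4]=0,scc[5]=?)
step 2: low=(low[0]=0,low[1]=?,low[2]=1,low[3]=?,low[4]=2,low[5]=1); scc=(scc[0]=?,scc[1]=?,scc[2]=?,scc[3]=?,scc[4]=0,scc[5]=?)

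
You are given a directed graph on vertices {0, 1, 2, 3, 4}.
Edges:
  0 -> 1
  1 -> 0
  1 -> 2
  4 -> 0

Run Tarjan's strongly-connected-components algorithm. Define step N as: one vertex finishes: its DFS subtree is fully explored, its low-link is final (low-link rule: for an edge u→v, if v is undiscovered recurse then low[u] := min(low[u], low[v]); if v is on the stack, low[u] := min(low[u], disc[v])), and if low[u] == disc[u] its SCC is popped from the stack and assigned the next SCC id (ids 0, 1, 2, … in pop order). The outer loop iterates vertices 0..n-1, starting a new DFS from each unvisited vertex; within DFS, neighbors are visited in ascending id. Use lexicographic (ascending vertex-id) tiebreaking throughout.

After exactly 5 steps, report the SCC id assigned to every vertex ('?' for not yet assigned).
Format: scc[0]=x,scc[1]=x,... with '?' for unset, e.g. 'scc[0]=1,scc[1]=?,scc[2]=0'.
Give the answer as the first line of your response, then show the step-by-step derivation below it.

scc[0]=1,scc[1]=1,scc[2]=0,scc[3]=2,scc[4]=3

step 1: low=(low[0]=0,low[1]=0,low[2]=2,low[3]=?,low[4]=?); scc=(scc[0]=?,scc[1]=?,scc[2]=0,scc[3]=?,scc[4]=?)
step 2: low=(low[0]=0,low[1]=0,low[2]=2,low[3]=?,low[4]=?); scc=(scc[0]=?,scc[1]=?,scc[2]=0,scc[3]=?,scc[4]=?)
step 3: low=(low[0]=0,low[1]=0,low[2]=2,low[3]=?,low[4]=?); scc=(scc[0]=1,scc[1]=1,scc[2]=0,scc[3]=?,scc[4]=?)
step 4: low=(low[0]=0,low[1]=0,low[2]=2,low[3]=3,low[4]=?); scc=(scc[0]=1,scc[1]=1,scc[2]=0,scc[3]=2,scc[4]=?)
step 5: low=(low[0]=0,low[1]=0,low[2]=2,low[3]=3,low[4]=4); scc=(scc[0]=1,scc[1]=1,scc[2]=0,scc[3]=2,scc[4]=3)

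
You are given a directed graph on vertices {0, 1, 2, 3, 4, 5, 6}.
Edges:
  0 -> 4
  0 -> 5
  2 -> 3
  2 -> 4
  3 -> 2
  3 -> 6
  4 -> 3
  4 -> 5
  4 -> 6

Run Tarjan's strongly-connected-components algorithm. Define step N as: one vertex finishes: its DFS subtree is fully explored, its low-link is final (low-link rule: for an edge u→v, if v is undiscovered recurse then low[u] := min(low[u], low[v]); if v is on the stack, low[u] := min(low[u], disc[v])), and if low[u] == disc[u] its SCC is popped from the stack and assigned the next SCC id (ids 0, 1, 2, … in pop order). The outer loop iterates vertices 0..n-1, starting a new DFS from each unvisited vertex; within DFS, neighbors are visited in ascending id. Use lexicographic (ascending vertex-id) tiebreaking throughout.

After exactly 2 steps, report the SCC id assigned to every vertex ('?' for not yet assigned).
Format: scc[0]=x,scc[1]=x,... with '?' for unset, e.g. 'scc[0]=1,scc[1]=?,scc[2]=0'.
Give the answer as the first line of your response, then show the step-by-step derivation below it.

scc[0]=?,scc[1]=?,scc[2]=?,scc[3]=?,scc[4]=?,scc[5]=?,scc[6]=0

step 1: low=(low[0]=0,low[1]=?,low[2]=1,low[3]=2,low[4]=1,low[5]=?,low[6]=?); scc=(scc[0]=?,scc[1]=?,scc[2]=?,scc[3]=?,scc[4]=?,scc[5]=?,scc[6]=?)
step 2: low=(low[0]=0,low[1]=?,low[2]=1,low[3]=1,low[4]=1,low[5]=?,low[6]=4); scc=(scc[0]=?,scc[1]=?,scc[2]=?,scc[3]=?,scc[4]=?,scc[5]=?,scc[6]=0)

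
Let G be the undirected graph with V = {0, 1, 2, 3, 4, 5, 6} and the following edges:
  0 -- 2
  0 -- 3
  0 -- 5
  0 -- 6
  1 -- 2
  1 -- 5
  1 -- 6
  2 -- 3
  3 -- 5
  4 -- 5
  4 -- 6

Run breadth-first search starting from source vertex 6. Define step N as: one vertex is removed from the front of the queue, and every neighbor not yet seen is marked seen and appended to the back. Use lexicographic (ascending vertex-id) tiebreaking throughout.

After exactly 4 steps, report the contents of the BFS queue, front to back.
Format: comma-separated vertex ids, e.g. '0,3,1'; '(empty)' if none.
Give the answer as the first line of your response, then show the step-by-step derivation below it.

2,3,5

step 1: dequeue 6; queue=[0,1,4]; order=6
step 2: dequeue 0; queue=[1,4,2,3,5]; order=6,0
step 3: dequeue 1; queue=[4,2,3,5]; order=6,0,1
step 4: dequeue 4; queue=[2,3,5]; order=6,0,1,4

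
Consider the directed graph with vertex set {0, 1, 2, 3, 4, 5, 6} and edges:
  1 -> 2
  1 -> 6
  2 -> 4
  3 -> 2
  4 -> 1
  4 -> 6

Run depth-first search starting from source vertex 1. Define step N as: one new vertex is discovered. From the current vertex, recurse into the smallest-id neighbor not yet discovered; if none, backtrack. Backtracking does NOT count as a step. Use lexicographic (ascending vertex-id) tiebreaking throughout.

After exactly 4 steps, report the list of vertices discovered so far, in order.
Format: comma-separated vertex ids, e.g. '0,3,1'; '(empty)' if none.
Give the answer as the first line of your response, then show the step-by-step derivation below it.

1,2,4,6

step 1: discover 1; path=1; order=1
step 2: discover 2; path=1>2; order=1,2
step 3: discover 4; path=1>2>4; order=1,2,4
step 4: discover 6; path=1>2>4>6; order=1,2,4,6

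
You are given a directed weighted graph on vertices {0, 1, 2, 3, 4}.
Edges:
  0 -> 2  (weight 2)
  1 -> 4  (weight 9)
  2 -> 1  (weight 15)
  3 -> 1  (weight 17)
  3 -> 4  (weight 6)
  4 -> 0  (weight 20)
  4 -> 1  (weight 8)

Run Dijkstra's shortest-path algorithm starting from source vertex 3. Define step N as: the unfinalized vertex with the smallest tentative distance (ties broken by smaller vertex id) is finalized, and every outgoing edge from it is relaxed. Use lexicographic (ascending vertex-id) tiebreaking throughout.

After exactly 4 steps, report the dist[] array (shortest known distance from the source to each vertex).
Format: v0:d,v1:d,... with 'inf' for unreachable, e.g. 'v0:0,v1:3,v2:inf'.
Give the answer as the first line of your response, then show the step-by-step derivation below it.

v0:26,v1:14,v2:28,v3:0,v4:6

step 1: dist = v0:inf,v1:17,v2:inf,v3:0,v4:6
step 2: dist = v0:26,v1:14,v2:inf,v3:0,v4:6
step 3: dist = v0:26,v1:14,v2:inf,v3:0,v4:6
step 4: dist = v0:26,v1:14,v2:28,v3:0,v4:6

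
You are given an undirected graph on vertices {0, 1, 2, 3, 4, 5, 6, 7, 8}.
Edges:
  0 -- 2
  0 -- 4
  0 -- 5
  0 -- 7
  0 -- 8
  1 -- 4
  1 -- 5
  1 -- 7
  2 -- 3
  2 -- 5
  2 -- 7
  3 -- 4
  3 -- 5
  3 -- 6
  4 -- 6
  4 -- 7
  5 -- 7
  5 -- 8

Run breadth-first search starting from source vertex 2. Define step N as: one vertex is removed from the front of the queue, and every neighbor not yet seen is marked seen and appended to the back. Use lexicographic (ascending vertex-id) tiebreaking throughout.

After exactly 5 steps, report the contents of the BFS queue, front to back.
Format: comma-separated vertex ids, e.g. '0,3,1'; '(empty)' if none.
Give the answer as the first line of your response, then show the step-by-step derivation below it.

4,8,6,1

step 1: dequeue 2; queue=[0,3,5,7]; order=2
step 2: dequeue 0; queue=[3,5,7,4,8]; order=2,0
step 3: dequeue 3; queue=[5,7,4,8,6]; order=2,0,3
step 4: dequeue 5; queue=[7,4,8,6,1]; order=2,0,3,5
step 5: dequeue 7; queue=[4,8,6,1]; order=2,0,3,5,7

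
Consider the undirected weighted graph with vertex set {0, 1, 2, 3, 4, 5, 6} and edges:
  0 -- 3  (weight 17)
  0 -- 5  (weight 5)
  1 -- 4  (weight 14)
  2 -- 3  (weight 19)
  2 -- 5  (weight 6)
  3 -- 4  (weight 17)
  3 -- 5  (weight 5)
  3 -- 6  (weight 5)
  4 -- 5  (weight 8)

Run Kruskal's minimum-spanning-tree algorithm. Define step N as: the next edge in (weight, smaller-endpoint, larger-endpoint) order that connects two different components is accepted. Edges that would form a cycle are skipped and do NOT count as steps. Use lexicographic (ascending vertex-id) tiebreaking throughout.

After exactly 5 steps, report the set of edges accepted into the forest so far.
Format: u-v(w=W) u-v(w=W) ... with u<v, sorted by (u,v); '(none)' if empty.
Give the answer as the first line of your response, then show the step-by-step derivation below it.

0-5(w=5) 2-5(w=6) 3-5(w=5) 3-6(w=5) 4-5(w=8)

step 1: add edge 0-5 (w=5); MST = {0-5(w=5)}
step 2: add edge 3-5 (w=5); MST = {0-5(w=5) 3-5(w=5)}
step 3: add edge 3-6 (w=5); MST = {0-5(w=5) 3-5(w=5) 3-6(w=5)}
step 4: add edge 2-5 (w=6); MST = {0-5(w=5) 2-5(w=6) 3-5(w=5) 3-6(w=5)}
step 5: add edge 4-5 (w=8); MST = {0-5(w=5) 2-5(w=6) 3-5(w=5) 3-6(w=5) 4-5(w=8)}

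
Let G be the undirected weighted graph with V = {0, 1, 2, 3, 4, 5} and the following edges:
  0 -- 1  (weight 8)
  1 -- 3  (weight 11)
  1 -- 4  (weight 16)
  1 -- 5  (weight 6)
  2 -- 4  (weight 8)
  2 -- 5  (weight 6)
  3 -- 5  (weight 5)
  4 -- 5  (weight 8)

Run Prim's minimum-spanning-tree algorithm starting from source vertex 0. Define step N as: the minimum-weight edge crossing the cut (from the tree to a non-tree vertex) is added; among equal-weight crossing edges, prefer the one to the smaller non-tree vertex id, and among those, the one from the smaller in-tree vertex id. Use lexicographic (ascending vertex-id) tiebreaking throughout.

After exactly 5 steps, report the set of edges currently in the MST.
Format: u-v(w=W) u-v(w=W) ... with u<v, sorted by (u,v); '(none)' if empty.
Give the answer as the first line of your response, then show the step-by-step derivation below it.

0-1(w=8) 1-5(w=6) 2-4(w=8) 2-5(w=6) 3-5(w=5)

step 1: add edge 0-1 (w=8); MST = {0-1(w=8)}
step 2: add edge 1-5 (w=6); MST = {0-1(w=8) 1-5(w=6)}
step 3: add edge 3-5 (w=5); MST = {0-1(w=8) 1-5(w=6) 3-5(w=5)}
step 4: add edge 2-5 (w=6); MST = {0-1(w=8) 1-5(w=6) 2-5(w=6) 3-5(w=5)}
step 5: add edge 2-4 (w=8); MST = {0-1(w=8) 1-5(w=6) 2-4(w=8) 2-5(w=6) 3-5(w=5)}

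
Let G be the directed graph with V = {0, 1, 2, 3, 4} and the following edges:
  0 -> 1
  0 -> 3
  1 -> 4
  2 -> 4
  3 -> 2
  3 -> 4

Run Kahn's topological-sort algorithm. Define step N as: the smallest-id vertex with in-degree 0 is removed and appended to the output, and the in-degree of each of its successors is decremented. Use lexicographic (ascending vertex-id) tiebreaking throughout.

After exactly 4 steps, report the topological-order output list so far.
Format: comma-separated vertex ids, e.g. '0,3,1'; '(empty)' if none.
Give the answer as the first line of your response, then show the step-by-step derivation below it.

0,1,3,2

step 1: output 0; order=[0]; indeg=(0,0,1,0,3)
step 2: output 1; order=[0,1]; indeg=(0,0,1,0,2)
step 3: output 3; order=[0,1,3]; indeg=(0,0,0,0,1)
step 4: output 2; order=[0,1,3,2]; indeg=(0,0,0,0,0)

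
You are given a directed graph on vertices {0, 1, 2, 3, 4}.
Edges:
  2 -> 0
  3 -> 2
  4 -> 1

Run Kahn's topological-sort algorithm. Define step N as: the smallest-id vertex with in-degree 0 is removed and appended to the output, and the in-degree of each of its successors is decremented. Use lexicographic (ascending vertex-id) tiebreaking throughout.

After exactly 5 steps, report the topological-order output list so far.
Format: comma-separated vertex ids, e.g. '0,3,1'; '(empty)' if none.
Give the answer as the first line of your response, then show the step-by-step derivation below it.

3,2,0,4,1

step 1: output 3; order=[3]; indeg=(1,1,0,0,0)
step 2: output 2; order=[3,2]; indeg=(0,1,0,0,0)
step 3: output 0; order=[3,2,0]; indeg=(0,1,0,0,0)
step 4: output 4; order=[3,2,0,4]; indeg=(0,0,0,0,0)
step 5: output 1; order=[3,2,0,4,1]; indeg=(0,0,0,0,0)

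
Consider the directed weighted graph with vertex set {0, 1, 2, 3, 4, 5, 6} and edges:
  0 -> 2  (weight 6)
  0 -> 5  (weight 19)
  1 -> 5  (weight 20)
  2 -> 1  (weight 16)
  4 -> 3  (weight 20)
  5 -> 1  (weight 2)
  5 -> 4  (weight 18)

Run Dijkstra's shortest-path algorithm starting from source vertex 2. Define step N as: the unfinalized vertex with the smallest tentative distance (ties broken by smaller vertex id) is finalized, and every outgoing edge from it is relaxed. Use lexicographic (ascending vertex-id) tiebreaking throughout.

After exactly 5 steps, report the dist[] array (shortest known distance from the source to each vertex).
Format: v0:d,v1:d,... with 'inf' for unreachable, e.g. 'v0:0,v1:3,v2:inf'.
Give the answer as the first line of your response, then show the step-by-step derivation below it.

v0:inf,v1:16,v2:0,v3:74,v4:54,v5:36,v6:inf

step 1: dist = v0:inf,v1:16,v2:0,v3:inf,v4:inf,v5:inf,v6:inf
step 2: dist = v0:inf,v1:16,v2:0,v3:inf,v4:inf,v5:36,v6:inf
step 3: dist = v0:inf,v1:16,v2:0,v3:inf,v4:54,v5:36,v6:inf
step 4: dist = v0:inf,v1:16,v2:0,v3:74,v4:54,v5:36,v6:inf
step 5: dist = v0:inf,v1:16,v2:0,v3:74,v4:54,v5:36,v6:inf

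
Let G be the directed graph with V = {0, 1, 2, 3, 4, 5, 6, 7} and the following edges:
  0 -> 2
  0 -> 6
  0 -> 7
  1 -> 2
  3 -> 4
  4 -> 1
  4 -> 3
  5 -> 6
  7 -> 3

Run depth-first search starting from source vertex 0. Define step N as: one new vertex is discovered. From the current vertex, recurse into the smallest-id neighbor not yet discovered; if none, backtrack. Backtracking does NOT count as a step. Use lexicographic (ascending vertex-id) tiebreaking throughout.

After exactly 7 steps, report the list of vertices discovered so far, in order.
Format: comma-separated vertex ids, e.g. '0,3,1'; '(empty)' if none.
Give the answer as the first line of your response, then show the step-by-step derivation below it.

0,2,6,7,3,4,1

step 1: discover 0; path=0; order=0
step 2: discover 2; path=0>2; order=0,2
step 3: discover 6; path=0>6; order=0,2,6
step 4: discover 7; path=0>7; order=0,2,6,7
step 5: discover 3; path=0>7>3; order=0,2,6,7,3
step 6: discover 4; path=0>7>3>4; order=0,2,6,7,3,4
step 7: discover 1; path=0>7>3>4>1; order=0,2,6,7,3,4,1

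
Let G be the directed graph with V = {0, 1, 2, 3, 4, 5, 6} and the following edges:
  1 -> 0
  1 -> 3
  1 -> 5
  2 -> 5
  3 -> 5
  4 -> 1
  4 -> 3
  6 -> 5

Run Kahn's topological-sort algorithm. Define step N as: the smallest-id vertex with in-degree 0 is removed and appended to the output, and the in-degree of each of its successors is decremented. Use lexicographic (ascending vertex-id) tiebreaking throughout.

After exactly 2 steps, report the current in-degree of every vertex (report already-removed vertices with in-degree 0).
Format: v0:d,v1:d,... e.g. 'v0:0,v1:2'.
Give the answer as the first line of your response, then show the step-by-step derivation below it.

v0:1,v1:0,v2:0,v3:1,v4:0,v5:3,v6:0

step 1: output 2; order=[2]; indeg=(1,1,0,2,0,3,0)
step 2: output 4; order=[2,4]; indeg=(1,0,0,1,0,3,0)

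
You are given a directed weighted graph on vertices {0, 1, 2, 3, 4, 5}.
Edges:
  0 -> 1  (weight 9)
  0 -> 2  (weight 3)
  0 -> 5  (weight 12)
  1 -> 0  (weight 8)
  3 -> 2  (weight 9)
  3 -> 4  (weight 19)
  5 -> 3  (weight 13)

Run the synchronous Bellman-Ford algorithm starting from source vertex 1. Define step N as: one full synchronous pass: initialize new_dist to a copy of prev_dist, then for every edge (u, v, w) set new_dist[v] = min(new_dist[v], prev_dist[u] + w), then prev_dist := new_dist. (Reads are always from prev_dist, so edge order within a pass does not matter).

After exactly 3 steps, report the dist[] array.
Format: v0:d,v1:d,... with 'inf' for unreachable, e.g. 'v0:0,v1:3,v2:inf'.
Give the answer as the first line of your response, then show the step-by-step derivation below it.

v0:8,v1:0,v2:11,v3:33,v4:inf,v5:20

step 1: dist = v0:8,v1:0,v2:inf,v3:inf,v4:inf,v5:inf
step 2: dist = v0:8,v1:0,v2:11,v3:inf,v4:inf,v5:20
step 3: dist = v0:8,v1:0,v2:11,v3:33,v4:inf,v5:20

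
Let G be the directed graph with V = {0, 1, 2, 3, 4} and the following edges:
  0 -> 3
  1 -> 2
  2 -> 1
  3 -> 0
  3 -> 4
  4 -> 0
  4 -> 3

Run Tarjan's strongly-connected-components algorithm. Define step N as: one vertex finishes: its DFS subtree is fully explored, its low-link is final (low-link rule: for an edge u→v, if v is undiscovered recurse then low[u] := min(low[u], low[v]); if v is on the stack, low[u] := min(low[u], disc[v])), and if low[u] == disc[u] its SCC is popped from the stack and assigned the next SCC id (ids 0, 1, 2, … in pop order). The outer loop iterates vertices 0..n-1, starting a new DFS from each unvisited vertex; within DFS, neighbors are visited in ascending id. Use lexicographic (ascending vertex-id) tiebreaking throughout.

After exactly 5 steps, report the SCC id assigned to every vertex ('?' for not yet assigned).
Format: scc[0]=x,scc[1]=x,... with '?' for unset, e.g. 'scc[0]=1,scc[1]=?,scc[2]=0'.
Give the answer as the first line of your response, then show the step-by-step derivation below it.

scc[0]=0,scc[1]=1,scc[2]=1,scc[3]=0,scc[4]=0

step 1: low=(low[0]=0,low[1]=?,low[2]=?,low[3]=0,low[4]=0); scc=(scc[0]=?,scc[1]=?,scc[2]=?,scc[3]=?,scc[4]=?)
step 2: low=(low[0]=0,low[1]=?,low[2]=?,low[3]=0,low[4]=0); scc=(scc[0]=?,scc[1]=?,scc[2]=?,scc[3]=?,scc[4]=?)
step 3: low=(low[0]=0,low[1]=?,low[2]=?,low[3]=0,low[4]=0); scc=(scc[0]=0,scc[1]=?,scc[2]=?,scc[3]=0,scc[4]=0)
step 4: low=(low[0]=0,low[1]=3,low[2]=3,low[3]=0,low[4]=0); scc=(scc[0]=0,scc[1]=?,scc[2]=?,scc[3]=0,scc[4]=0)
step 5: low=(low[0]=0,low[1]=3,low[2]=3,low[3]=0,low[4]=0); scc=(scc[0]=0,scc[1]=1,scc[2]=1,scc[3]=0,scc[4]=0)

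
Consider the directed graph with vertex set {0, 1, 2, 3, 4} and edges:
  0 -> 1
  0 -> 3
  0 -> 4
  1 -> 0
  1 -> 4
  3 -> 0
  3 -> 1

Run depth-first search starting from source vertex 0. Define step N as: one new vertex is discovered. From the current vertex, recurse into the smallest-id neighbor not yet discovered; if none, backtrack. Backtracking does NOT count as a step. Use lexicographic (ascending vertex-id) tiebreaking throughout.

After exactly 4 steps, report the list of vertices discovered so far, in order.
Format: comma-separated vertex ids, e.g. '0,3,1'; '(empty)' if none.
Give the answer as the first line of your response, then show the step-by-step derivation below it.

0,1,4,3

step 1: discover 0; path=0; order=0
step 2: discover 1; path=0>1; order=0,1
step 3: discover 4; path=0>1>4; order=0,1,4
step 4: discover 3; path=0>3; order=0,1,4,3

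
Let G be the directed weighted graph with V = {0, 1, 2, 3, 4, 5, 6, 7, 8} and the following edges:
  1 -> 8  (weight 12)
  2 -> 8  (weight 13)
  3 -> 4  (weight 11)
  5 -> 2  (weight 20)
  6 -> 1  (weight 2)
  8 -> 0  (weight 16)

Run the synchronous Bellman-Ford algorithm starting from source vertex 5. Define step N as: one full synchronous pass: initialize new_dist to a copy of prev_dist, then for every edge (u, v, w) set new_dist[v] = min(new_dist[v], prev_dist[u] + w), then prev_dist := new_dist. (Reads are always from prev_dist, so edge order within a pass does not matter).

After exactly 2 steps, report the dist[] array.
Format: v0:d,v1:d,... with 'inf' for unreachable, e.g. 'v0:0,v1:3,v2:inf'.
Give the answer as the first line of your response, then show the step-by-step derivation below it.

v0:inf,v1:inf,v2:20,v3:inf,v4:inf,v5:0,v6:inf,v7:inf,v8:33

step 1: dist = v0:inf,v1:inf,v2:20,v3:inf,v4:inf,v5:0,v6:inf,v7:inf,v8:inf
step 2: dist = v0:inf,v1:inf,v2:20,v3:inf,v4:inf,v5:0,v6:inf,v7:inf,v8:33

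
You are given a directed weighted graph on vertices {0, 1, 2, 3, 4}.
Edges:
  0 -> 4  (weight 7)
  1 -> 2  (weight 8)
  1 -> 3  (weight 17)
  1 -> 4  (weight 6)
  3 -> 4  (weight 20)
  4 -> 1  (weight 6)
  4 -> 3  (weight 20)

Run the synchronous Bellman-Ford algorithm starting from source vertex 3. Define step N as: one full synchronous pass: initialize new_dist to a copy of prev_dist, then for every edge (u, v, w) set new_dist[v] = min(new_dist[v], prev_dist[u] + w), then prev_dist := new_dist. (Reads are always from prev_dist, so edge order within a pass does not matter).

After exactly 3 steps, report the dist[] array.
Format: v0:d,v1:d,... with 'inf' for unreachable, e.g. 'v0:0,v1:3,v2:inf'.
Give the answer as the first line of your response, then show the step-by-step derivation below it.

v0:inf,v1:26,v2:34,v3:0,v4:20

step 1: dist = v0:inf,v1:inf,v2:inf,v3:0,v4:20
step 2: dist = v0:inf,v1:26,v2:inf,v3:0,v4:20
step 3: dist = v0:inf,v1:26,v2:34,v3:0,v4:20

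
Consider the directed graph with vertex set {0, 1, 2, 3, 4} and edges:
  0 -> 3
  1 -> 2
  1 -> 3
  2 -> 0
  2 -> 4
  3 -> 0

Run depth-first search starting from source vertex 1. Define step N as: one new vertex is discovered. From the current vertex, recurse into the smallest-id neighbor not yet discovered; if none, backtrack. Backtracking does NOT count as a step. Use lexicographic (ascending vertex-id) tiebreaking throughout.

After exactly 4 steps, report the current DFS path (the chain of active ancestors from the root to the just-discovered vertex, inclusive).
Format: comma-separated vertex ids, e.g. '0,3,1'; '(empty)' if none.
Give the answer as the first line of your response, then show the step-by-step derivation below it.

1,2,0,3

step 1: discover 1; path=1; order=1
step 2: discover 2; path=1>2; order=1,2
step 3: discover 0; path=1>2>0; order=1,2,0
step 4: discover 3; path=1>2>0>3; order=1,2,0,3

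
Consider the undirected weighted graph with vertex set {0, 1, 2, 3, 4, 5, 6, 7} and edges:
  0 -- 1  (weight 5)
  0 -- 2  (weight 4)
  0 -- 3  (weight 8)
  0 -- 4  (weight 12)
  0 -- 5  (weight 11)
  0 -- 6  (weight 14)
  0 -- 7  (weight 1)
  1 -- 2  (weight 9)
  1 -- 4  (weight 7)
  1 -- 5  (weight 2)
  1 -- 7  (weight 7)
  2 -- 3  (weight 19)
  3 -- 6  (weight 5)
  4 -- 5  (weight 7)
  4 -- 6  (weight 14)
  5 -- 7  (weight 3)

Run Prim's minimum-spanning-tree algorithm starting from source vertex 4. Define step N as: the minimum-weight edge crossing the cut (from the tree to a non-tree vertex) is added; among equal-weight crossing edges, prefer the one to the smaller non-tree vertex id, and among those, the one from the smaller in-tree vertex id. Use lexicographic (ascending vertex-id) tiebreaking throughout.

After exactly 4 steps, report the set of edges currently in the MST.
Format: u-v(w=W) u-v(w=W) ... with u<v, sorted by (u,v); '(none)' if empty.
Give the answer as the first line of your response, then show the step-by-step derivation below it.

0-7(w=1) 1-4(w=7) 1-5(w=2) 5-7(w=3)

step 1: add edge 1-4 (w=7); MST = {1-4(w=7)}
step 2: add edge 1-5 (w=2); MST = {1-4(w=7) 1-5(w=2)}
step 3: add edge 5-7 (w=3); MST = {1-4(w=7) 1-5(w=2) 5-7(w=3)}
step 4: add edge 0-7 (w=1); MST = {0-7(w=1) 1-4(w=7) 1-5(w=2) 5-7(w=3)}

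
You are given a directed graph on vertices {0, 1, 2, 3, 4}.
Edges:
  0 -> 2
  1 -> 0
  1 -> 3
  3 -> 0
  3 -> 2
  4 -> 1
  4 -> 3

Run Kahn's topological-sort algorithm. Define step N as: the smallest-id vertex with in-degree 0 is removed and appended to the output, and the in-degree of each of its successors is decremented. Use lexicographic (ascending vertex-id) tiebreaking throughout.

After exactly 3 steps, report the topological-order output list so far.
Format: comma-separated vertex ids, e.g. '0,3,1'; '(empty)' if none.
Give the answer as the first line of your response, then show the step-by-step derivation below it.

4,1,3

step 1: output 4; order=[4]; indeg=(2,0,2,1,0)
step 2: output 1; order=[4,1]; indeg=(1,0,2,0,0)
step 3: output 3; order=[4,1,3]; indeg=(0,0,1,0,0)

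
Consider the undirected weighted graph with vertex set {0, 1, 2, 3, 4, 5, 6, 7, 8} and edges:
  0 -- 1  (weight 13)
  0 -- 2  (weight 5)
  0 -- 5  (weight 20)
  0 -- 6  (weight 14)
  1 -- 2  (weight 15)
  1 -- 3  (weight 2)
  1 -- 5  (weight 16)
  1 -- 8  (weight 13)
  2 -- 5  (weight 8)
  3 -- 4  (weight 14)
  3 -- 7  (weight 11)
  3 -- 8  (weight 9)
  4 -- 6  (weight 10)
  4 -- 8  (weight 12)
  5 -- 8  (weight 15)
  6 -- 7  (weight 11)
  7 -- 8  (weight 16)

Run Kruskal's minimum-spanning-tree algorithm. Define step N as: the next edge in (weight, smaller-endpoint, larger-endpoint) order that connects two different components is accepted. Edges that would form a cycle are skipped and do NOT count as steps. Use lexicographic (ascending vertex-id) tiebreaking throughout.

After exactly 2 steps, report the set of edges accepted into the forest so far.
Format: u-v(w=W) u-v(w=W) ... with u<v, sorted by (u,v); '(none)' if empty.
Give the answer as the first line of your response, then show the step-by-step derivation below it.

0-2(w=5) 1-3(w=2)

step 1: add edge 1-3 (w=2); MST = {1-3(w=2)}
step 2: add edge 0-2 (w=5); MST = {0-2(w=5) 1-3(w=2)}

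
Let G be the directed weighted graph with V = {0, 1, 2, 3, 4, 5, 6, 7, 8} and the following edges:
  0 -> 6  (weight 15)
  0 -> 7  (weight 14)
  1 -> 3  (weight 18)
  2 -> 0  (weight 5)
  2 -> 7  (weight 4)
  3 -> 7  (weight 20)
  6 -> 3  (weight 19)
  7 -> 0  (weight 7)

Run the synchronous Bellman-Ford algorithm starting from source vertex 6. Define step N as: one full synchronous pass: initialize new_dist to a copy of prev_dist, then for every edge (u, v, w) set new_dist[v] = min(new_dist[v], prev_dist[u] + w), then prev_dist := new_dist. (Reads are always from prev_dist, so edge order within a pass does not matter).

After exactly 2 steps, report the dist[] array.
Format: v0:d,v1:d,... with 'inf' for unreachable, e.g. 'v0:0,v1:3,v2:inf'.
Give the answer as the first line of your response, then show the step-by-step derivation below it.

v0:inf,v1:inf,v2:inf,v3:19,v4:inf,v5:inf,v6:0,v7:39,v8:inf

step 1: dist = v0:inf,v1:inf,v2:inf,v3:19,v4:inf,v5:inf,v6:0,v7:inf,v8:inf
step 2: dist = v0:inf,v1:inf,v2:inf,v3:19,v4:inf,v5:inf,v6:0,v7:39,v8:inf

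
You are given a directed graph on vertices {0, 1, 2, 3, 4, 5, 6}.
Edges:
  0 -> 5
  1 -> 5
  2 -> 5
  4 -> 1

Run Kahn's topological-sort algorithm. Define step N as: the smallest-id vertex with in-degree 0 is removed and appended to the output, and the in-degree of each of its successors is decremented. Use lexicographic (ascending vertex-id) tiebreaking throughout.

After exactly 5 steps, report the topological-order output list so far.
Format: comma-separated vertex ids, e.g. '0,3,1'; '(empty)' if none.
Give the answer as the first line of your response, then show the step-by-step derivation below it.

0,2,3,4,1

step 1: output 0; order=[0]; indeg=(0,1,0,0,0,2,0)
step 2: output 2; order=[0,2]; indeg=(0,1,0,0,0,1,0)
step 3: output 3; order=[0,2,3]; indeg=(0,1,0,0,0,1,0)
step 4: output 4; order=[0,2,3,4]; indeg=(0,0,0,0,0,1,0)
step 5: output 1; order=[0,2,3,4,1]; indeg=(0,0,0,0,0,0,0)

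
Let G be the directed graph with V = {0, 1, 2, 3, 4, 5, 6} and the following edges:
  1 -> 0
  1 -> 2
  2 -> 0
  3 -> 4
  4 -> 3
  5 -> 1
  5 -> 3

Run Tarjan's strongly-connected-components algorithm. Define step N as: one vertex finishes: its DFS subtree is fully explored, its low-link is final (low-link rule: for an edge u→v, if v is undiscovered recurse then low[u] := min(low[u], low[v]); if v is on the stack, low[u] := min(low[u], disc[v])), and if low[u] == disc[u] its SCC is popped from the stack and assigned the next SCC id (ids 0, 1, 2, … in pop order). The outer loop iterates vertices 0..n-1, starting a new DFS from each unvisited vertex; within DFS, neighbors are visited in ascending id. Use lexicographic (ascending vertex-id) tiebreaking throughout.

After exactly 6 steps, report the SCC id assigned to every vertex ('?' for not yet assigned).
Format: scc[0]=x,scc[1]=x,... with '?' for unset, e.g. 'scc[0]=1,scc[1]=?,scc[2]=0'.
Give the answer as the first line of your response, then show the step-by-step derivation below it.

scc[0]=0,scc[1]=2,scc[2]=1,scc[3]=3,scc[4]=3,scc[5]=4,scc[6]=?

step 1: low=(low[0]=0,low[1]=?,low[2]=?,low[3]=?,low[4]=?,low[5]=?,low[6]=?); scc=(scc[0]=0,scc[1]=?,scc[2]=?,scc[3]=?,scc[4]=?,scc[5]=?,scc[6]=?)
step 2: low=(low[0]=0,low[1]=1,low[2]=2,low[3]=?,low[4]=?,low[5]=?,low[6]=?); scc=(scc[0]=0,scc[1]=?,scc[2]=1,scc[3]=?,scc[4]=?,scc[5]=?,scc[6]=?)
step 3: low=(low[0]=0,low[1]=1,low[2]=2,low[3]=?,low[4]=?,low[5]=?,low[6]=?); scc=(scc[0]=0,scc[1]=2,scc[2]=1,scc[3]=?,scc[4]=?,scc[5]=?,scc[6]=?)
step 4: low=(low[0]=0,low[1]=1,low[2]=2,low[3]=3,low[4]=3,low[5]=?,low[6]=?); scc=(scc[0]=0,scc[1]=2,scc[2]=1,scc[3]=?,scc[4]=?,scc[5]=?,scc[6]=?)
step 5: low=(low[0]=0,low[1]=1,low[2]=2,low[3]=3,low[4]=3,low[5]=?,low[6]=?); scc=(scc[0]=0,scc[1]=2,scc[2]=1,scc[3]=3,scc[4]=3,scc[5]=?,scc[6]=?)
step 6: low=(low[0]=0,low[1]=1,low[2]=2,low[3]=3,low[4]=3,low[5]=5,low[6]=?); scc=(scc[0]=0,scc[1]=2,scc[2]=1,scc[3]=3,scc[4]=3,scc[5]=4,scc[6]=?)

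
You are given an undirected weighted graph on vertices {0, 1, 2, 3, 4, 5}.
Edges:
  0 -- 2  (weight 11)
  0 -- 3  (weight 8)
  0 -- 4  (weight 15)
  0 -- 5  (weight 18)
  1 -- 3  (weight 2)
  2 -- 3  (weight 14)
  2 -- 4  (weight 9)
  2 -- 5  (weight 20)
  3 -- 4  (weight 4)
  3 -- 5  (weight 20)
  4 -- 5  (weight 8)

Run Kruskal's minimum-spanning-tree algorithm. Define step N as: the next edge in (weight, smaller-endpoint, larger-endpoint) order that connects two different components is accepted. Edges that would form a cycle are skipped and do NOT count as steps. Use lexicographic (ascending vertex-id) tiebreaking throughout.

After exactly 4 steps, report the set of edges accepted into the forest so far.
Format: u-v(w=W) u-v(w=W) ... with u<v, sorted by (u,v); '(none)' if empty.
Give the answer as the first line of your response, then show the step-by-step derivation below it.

0-3(w=8) 1-3(w=2) 3-4(w=4) 4-5(w=8)

step 1: add edge 1-3 (w=2); MST = {1-3(w=2)}
step 2: add edge 3-4 (w=4); MST = {1-3(w=2) 3-4(w=4)}
step 3: add edge 0-3 (w=8); MST = {0-3(w=8) 1-3(w=2) 3-4(w=4)}
step 4: add edge 4-5 (w=8); MST = {0-3(w=8) 1-3(w=2) 3-4(w=4) 4-5(w=8)}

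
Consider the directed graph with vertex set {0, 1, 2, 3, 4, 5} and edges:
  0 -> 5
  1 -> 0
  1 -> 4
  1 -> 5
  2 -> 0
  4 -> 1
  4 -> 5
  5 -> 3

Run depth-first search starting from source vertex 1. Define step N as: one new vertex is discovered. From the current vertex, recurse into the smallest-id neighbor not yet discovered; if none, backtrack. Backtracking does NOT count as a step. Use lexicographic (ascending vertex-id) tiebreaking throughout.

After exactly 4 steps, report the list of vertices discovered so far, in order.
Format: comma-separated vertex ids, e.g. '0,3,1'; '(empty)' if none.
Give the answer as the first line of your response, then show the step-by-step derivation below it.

1,0,5,3

step 1: discover 1; path=1; order=1
step 2: discover 0; path=1>0; order=1,0
step 3: discover 5; path=1>0>5; order=1,0,5
step 4: discover 3; path=1>0>5>3; order=1,0,5,3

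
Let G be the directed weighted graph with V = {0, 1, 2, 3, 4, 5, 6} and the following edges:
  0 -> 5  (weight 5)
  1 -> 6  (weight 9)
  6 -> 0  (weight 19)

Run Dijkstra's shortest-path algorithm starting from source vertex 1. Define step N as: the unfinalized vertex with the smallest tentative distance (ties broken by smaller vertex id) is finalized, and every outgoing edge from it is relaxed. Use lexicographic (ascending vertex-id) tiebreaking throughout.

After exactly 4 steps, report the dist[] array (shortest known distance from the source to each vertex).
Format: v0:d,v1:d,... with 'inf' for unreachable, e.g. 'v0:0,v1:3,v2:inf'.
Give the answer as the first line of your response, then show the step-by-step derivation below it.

v0:28,v1:0,v2:inf,v3:inf,v4:inf,v5:33,v6:9

step 1: dist = v0:inf,v1:0,v2:inf,v3:inf,v4:inf,v5:inf,v6:9
step 2: dist = v0:28,v1:0,v2:inf,v3:inf,v4:inf,v5:inf,v6:9
step 3: dist = v0:28,v1:0,v2:inf,v3:inf,v4:inf,v5:33,v6:9
step 4: dist = v0:28,v1:0,v2:inf,v3:inf,v4:inf,v5:33,v6:9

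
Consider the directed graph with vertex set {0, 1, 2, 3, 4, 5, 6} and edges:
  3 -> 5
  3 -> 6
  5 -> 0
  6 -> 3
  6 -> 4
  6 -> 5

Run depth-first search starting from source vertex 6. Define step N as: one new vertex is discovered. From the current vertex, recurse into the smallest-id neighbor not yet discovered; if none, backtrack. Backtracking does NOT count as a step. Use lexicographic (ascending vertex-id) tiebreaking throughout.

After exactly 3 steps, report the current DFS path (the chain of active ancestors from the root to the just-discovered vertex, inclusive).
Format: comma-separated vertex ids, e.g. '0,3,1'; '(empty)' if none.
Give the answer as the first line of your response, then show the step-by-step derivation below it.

6,3,5

step 1: discover 6; path=6; order=6
step 2: discover 3; path=6>3; order=6,3
step 3: discover 5; path=6>3>5; order=6,3,5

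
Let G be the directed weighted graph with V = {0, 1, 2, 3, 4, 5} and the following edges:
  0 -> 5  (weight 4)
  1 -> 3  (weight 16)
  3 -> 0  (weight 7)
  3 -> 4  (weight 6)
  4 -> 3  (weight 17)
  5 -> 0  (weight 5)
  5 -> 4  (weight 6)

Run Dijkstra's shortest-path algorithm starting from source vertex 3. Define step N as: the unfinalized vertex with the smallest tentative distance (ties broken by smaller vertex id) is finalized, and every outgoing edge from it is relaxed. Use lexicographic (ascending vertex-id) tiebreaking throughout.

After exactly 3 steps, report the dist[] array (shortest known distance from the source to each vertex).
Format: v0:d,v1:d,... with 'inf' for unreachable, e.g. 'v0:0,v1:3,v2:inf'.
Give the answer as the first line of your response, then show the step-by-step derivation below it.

v0:7,v1:inf,v2:inf,v3:0,v4:6,v5:11

step 1: dist = v0:7,v1:inf,v2:inf,v3:0,v4:6,v5:inf
step 2: dist = v0:7,v1:inf,v2:inf,v3:0,v4:6,v5:inf
step 3: dist = v0:7,v1:inf,v2:inf,v3:0,v4:6,v5:11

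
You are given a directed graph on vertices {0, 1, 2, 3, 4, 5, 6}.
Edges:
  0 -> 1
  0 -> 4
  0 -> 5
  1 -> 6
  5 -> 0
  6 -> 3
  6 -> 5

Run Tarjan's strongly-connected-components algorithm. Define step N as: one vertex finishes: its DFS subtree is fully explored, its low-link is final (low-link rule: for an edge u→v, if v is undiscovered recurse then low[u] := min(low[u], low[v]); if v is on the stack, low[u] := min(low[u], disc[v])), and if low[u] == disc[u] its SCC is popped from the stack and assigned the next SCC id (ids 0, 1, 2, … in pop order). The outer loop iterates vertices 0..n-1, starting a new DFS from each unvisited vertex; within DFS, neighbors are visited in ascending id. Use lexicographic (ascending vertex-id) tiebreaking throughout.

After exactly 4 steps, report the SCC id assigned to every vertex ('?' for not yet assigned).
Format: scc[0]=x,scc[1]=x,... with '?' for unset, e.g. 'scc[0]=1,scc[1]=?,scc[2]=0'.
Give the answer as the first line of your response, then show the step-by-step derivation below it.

scc[0]=?,scc[1]=?,scc[2]=?,scc[3]=0,scc[4]=?,scc[5]=?,scc[6]=?

step 1: low=(low[0]=0,low[1]=1,low[2]=?,low[3]=3,low[4]=?,low[5]=?,low[6]=2); scc=(scc[0]=?,scc[1]=?,scc[2]=?,scc[3]=0,scc[4]=?,scc[5]=?,scc[6]=?)
step 2: low=(low[0]=0,low[1]=1,low[2]=?,low[3]=3,low[4]=?,low[5]=0,low[6]=2); scc=(scc[0]=?,scc[1]=?,scc[2]=?,scc[3]=0,scc[4]=?,scc[5]=?,scc[6]=?)
step 3: low=(low[0]=0,low[1]=1,low[2]=?,low[3]=3,low[4]=?,low[5]=0,low[6]=0); scc=(scc[0]=?,scc[1]=?,scc[2]=?,scc[3]=0,scc[4]=?,scc[5]=?,scc[6]=?)
step 4: low=(low[0]=0,low[1]=0,low[2]=?,low[3]=3,low[4]=?,low[5]=0,low[6]=0); scc=(scc[0]=?,scc[1]=?,scc[2]=?,scc[3]=0,scc[4]=?,scc[5]=?,scc[6]=?)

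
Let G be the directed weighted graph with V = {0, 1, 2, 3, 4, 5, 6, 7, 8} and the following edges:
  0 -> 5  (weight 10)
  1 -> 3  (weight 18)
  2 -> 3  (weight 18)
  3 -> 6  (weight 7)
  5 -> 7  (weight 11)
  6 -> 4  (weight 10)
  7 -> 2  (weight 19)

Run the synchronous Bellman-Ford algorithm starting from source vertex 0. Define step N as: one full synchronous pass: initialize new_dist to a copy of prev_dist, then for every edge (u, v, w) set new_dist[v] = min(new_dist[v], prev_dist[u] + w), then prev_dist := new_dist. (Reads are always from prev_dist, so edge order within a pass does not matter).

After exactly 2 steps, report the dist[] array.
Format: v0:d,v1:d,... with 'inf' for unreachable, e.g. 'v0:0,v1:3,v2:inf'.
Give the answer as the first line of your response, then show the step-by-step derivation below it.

v0:0,v1:inf,v2:inf,v3:inf,v4:inf,v5:10,v6:inf,v7:21,v8:inf

step 1: dist = v0:0,v1:inf,v2:inf,v3:inf,v4:inf,v5:10,v6:inf,v7:inf,v8:inf
step 2: dist = v0:0,v1:inf,v2:inf,v3:inf,v4:inf,v5:10,v6:inf,v7:21,v8:inf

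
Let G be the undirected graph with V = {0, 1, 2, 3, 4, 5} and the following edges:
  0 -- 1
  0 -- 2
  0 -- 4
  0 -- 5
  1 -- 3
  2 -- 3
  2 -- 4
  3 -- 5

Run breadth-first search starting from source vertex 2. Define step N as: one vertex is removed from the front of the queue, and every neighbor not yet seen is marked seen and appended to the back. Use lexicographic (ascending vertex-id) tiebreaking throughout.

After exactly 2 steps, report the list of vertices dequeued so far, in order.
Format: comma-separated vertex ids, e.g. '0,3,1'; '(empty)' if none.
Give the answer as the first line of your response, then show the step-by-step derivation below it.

2,0

step 1: dequeue 2; queue=[0,3,4]; order=2
step 2: dequeue 0; queue=[3,4,1,5]; order=2,0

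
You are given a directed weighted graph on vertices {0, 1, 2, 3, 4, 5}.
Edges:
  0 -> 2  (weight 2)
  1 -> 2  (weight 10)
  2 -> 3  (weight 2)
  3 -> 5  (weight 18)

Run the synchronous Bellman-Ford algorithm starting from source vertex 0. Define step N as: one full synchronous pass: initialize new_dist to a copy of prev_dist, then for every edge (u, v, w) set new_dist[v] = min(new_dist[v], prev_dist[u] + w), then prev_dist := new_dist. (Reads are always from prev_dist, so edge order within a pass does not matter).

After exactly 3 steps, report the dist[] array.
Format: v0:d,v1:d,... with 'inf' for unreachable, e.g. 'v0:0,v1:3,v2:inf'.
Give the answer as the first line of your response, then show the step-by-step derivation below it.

v0:0,v1:inf,v2:2,v3:4,v4:inf,v5:22

step 1: dist = v0:0,v1:inf,v2:2,v3:inf,v4:inf,v5:inf
step 2: dist = v0:0,v1:inf,v2:2,v3:4,v4:inf,v5:inf
step 3: dist = v0:0,v1:inf,v2:2,v3:4,v4:inf,v5:22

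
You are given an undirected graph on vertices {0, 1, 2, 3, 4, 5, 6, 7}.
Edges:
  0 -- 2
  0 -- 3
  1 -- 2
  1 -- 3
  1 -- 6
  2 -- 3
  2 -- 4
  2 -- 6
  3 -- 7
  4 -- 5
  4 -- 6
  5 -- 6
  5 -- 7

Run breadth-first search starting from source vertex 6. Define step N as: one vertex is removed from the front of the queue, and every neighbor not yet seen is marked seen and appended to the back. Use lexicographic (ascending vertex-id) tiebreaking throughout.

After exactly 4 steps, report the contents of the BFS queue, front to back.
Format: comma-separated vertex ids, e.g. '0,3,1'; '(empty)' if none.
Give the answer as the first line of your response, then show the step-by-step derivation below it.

5,3,0

step 1: dequeue 6; queue=[1,2,4,5]; order=6
step 2: dequeue 1; queue=[2,4,5,3]; order=6,1
step 3: dequeue 2; queue=[4,5,3,0]; order=6,1,2
step 4: dequeue 4; queue=[5,3,0]; order=6,1,2,4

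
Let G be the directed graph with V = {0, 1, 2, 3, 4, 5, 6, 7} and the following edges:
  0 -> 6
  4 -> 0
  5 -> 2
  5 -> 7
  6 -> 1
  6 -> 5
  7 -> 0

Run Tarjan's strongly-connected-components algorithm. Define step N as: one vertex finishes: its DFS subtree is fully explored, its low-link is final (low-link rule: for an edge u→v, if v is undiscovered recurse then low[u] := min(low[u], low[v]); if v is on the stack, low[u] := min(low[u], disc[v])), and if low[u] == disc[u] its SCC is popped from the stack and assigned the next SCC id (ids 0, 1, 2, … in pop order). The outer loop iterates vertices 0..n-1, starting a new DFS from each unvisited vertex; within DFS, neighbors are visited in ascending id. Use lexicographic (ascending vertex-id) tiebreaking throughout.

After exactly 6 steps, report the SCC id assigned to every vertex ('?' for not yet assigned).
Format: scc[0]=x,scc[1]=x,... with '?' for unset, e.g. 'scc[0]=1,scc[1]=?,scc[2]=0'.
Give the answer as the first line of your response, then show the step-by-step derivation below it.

scc[0]=2,scc[1]=0,scc[2]=1,scc[3]=?,scc[4]=?,scc[5]=2,scc[6]=2,scc[7]=2

step 1: low=(low[0]=0,low[1]=2,low[2]=?,low[3]=?,low[4]=?,low[5]=?,low[6]=1,low[7]=?); scc=(scc[0]=?,scc[1]=0,scc[2]=?,scc[3]=?,scc[4]=?,scc[5]=?,scc[6]=?,scc[7]=?)
step 2: low=(low[0]=0,low[1]=2,low[2]=4,low[3]=?,low[4]=?,low[5]=3,low[6]=1,low[7]=?); scc=(scc[0]=?,scc[1]=0,scc[2]=1,scc[3]=?,scc[4]=?,scc[5]=?,scc[6]=?,scc[7]=?)
step 3: low=(low[0]=0,low[1]=2,low[2]=4,low[3]=?,low[4]=?,low[5]=3,low[6]=1,low[7]=0); scc=(scc[0]=?,scc[1]=0,scc[2]=1,scc[3]=?,scc[4]=?,scc[5]=?,scc[6]=?,scc[7]=?)
step 4: low=(low[0]=0,low[1]=2,low[2]=4,low[3]=?,low[4]=?,low[5]=0,low[6]=1,low[7]=0); scc=(scc[0]=?,scc[1]=0,scc[2]=1,scc[3]=?,scc[4]=?,scc[5]=?,scc[6]=?,scc[7]=?)
step 5: low=(low[0]=0,low[1]=2,low[2]=4,low[3]=?,low[4]=?,low[5]=0,low[6]=0,low[7]=0); scc=(scc[0]=?,scc[1]=0,scc[2]=1,scc[3]=?,scc[4]=?,scc[5]=?,scc[6]=?,scc[7]=?)
step 6: low=(low[0]=0,low[1]=2,low[2]=4,low[3]=?,low[4]=?,low[5]=0,low[6]=0,low[7]=0); scc=(scc[0]=2,scc[1]=0,scc[2]=1,scc[3]=?,scc[4]=?,scc[5]=2,scc[6]=2,scc[7]=2)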